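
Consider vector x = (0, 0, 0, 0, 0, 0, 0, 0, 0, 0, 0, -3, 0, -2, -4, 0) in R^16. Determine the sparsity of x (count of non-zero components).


Non-zero positions: [11, 13, 14].
Sparsity = 3.

3


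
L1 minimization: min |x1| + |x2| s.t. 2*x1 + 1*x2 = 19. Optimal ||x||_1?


Axis intercepts:
  x1 = 19/2, x2 = 0: L1 = 19/2
  x1 = 0, x2 = 19: L1 = 19
x* = (19/2, 0)
||x*||_1 = 19/2.

19/2


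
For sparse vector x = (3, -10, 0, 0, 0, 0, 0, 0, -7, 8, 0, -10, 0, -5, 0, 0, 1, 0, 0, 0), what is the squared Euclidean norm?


Non-zero entries: [(0, 3), (1, -10), (8, -7), (9, 8), (11, -10), (13, -5), (16, 1)]
Squares: [9, 100, 49, 64, 100, 25, 1]
||x||_2^2 = sum = 348.

348


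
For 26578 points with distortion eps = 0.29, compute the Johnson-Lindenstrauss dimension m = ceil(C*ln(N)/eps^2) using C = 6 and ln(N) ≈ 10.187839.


ln(26578) ≈ 10.187839.
eps^2 = 0.29^2 = 0.0841.
C*ln(N)/eps^2 ≈ 6*10.187839/0.0841 ≈ 726.8375.
m = ceil(726.8375) = 727.

727


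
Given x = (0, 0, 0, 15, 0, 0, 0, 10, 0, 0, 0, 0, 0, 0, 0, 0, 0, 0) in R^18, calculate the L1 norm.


Non-zero entries: [(3, 15), (7, 10)]
Absolute values: [15, 10]
||x||_1 = sum = 25.

25


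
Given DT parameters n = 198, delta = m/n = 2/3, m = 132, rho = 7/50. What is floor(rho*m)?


m = 2/3*198 = 132.
rho = 7/50.
rho*m = 7/50*132 = 18.48.
k = floor(18.48) = 18.

18


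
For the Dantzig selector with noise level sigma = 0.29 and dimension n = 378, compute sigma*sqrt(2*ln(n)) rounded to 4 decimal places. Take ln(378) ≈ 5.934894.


ln(378) ≈ 5.934894.
2*ln(n) ≈ 11.869788.
sqrt(2*ln(n)) ≈ sqrt(11.869788) ≈ 3.445256.
threshold ≈ 0.29*3.445256 = 0.99912424 ≈ 0.9991.

0.9991


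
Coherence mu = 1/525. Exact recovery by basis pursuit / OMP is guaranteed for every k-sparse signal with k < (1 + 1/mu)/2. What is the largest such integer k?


1/mu = 525.
1 + 1/mu = 526.
(1 + 1/mu)/2 = 263 is an integer and the inequality is strict, so k_max = 263 - 1 = 262.

262


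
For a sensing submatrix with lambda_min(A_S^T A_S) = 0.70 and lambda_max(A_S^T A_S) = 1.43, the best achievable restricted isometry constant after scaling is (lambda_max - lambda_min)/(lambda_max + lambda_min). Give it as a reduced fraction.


lambda_max - lambda_min = 1.43 - 0.70 = 0.73.
lambda_max + lambda_min = 1.43 + 0.70 = 2.13.
delta = 0.73/2.13 = 73/213.

73/213


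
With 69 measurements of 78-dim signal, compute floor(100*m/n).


100*m/n = 100*69/78 ≈ 88.4615.
floor = 88.

88


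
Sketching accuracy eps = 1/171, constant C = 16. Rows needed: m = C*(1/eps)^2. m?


1/eps = 171.
(1/eps)^2 = 29241.
m = 16*29241 = 467856.

467856


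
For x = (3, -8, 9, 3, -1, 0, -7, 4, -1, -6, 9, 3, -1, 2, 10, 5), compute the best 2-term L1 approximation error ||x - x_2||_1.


Sorted |x_i| descending: [10, 9, 9, 8, 7, 6, 5, 4, 3, 3, 3, 2, 1, 1, 1, 0]
Keep top 2: [10, 9]
Tail entries: [9, 8, 7, 6, 5, 4, 3, 3, 3, 2, 1, 1, 1, 0]
L1 error = sum of tail = 53.

53


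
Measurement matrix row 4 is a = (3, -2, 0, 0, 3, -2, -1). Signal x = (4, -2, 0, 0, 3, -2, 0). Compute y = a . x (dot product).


Non-zero terms: ['3*4', '-2*-2', '3*3', '-2*-2']
Products: [12, 4, 9, 4]
y = sum = 29.

29


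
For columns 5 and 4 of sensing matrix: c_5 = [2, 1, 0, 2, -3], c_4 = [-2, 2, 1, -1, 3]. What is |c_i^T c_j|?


Inner product: 2*-2 + 1*2 + 0*1 + 2*-1 + -3*3
Products: [-4, 2, 0, -2, -9]
Sum = -13.
|dot| = 13.

13


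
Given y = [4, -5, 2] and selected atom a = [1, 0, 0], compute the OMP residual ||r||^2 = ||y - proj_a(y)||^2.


a^T a = 1.
a^T y = 4.
coeff = 4/1 = 4.
||r||^2 = 29.

29


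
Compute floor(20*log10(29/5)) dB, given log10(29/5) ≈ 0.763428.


||x||/||e|| = 29/5.
log10(29/5) ≈ 0.763428.
20*log10(||x||/||e||) ≈ 20*0.763428 = 15.26856.
floor(15.26856) = 15.

15


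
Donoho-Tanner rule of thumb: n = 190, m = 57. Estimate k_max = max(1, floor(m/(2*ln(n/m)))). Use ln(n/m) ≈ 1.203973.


n/m = 190/57 = 10/3.
ln(n/m) ≈ 1.203973.
2*ln(n/m) ≈ 2.407946.
m/(2*ln(n/m)) ≈ 57/2.407946 ≈ 23.6716.
floor = 23.
k_max = max(1, 23) = 23.

23


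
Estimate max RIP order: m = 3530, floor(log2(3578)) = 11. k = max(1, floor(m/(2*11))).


floor(log2(3578)) = 11.
2*11 = 22.
m/(2*floor(log2(n))) = 3530/22 ≈ 160.4545.
floor = 160.
k = max(1, 160) = 160.

160


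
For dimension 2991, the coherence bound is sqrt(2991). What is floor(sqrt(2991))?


54^2 = 2916 <= 2991 < 3025 = 55^2, so 54 <= sqrt(2991) < 55.
floor(sqrt(2991)) = 54.

54


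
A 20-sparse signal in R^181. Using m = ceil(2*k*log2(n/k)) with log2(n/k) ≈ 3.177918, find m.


log2(n/k) = log2(181/20) ≈ 3.177918.
2*k*log2(n/k) ≈ 2*20*3.177918 = 127.11672.
m = ceil(127.11672) = 128.

128


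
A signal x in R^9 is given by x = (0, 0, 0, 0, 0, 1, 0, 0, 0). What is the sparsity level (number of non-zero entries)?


Non-zero positions: [5].
Sparsity = 1.

1


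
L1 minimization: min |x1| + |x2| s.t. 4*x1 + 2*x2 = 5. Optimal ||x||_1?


Axis intercepts:
  x1 = 5/4, x2 = 0: L1 = 5/4
  x1 = 0, x2 = 5/2: L1 = 5/2
x* = (5/4, 0)
||x*||_1 = 5/4.

5/4


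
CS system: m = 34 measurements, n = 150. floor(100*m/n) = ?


100*m/n = 100*34/150 ≈ 22.6667.
floor = 22.

22


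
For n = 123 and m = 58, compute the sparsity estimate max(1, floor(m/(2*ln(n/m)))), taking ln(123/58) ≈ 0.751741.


n/m = 123/58.
ln(n/m) ≈ 0.751741.
2*ln(n/m) ≈ 1.503482.
m/(2*ln(n/m)) ≈ 58/1.503482 ≈ 38.5771.
floor = 38.
k_max = max(1, 38) = 38.

38


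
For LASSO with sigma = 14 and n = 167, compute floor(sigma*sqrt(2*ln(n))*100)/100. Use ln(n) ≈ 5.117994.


ln(167) ≈ 5.117994.
2*ln(n) ≈ 10.235988.
sqrt(2*ln(n)) ≈ sqrt(10.235988) ≈ 3.199373.
lambda ≈ 14*3.199373 = 44.791222.
floor(lambda*100)/100 = 44.79.

44.79


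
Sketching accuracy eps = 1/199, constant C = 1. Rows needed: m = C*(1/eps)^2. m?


1/eps = 199.
(1/eps)^2 = 39601.
m = 1*39601 = 39601.

39601


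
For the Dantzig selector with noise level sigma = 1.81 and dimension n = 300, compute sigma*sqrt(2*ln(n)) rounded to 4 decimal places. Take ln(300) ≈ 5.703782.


ln(300) ≈ 5.703782.
2*ln(n) ≈ 11.407564.
sqrt(2*ln(n)) ≈ sqrt(11.407564) ≈ 3.377509.
threshold ≈ 1.81*3.377509 = 6.11329129 ≈ 6.1133.

6.1133


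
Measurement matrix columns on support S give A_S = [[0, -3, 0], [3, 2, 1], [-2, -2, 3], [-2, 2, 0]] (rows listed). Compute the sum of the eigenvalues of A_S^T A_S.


Sum of eigenvalues of A_S^T A_S = trace(A_S^T A_S) = sum of squared column norms of A_S.
A_S^T A_S diagonal: [17, 21, 10].
trace = 17 + 21 + 10 = 48.

48


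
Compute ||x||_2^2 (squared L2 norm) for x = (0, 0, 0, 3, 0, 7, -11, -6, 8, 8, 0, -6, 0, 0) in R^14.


Non-zero entries: [(3, 3), (5, 7), (6, -11), (7, -6), (8, 8), (9, 8), (11, -6)]
Squares: [9, 49, 121, 36, 64, 64, 36]
||x||_2^2 = sum = 379.

379


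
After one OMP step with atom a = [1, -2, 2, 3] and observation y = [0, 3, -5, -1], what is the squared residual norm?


a^T a = 18.
a^T y = -19.
coeff = -19/18 = -19/18.
||r||^2 = 269/18.

269/18


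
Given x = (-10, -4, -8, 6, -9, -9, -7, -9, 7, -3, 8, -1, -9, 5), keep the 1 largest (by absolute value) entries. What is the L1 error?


Sorted |x_i| descending: [10, 9, 9, 9, 9, 8, 8, 7, 7, 6, 5, 4, 3, 1]
Keep top 1: [10]
Tail entries: [9, 9, 9, 9, 8, 8, 7, 7, 6, 5, 4, 3, 1]
L1 error = sum of tail = 85.

85


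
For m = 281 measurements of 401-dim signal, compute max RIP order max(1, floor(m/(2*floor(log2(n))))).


floor(log2(401)) = 8.
2*8 = 16.
m/(2*floor(log2(n))) = 281/16 ≈ 17.5625.
floor = 17.
k = max(1, 17) = 17.

17


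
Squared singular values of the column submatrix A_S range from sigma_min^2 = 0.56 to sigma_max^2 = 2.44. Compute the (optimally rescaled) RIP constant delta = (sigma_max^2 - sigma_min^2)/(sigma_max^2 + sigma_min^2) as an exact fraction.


lambda_max - lambda_min = 2.44 - 0.56 = 1.88.
lambda_max + lambda_min = 2.44 + 0.56 = 3.00.
delta = 1.88/3.00 = 188/300 = 47/75.

47/75


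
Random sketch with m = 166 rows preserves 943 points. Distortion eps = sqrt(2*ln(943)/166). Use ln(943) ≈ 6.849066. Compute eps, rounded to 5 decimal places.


ln(943) ≈ 6.849066.
2*ln(N)/m ≈ 2*6.849066/166 ≈ 0.08251887.
eps = sqrt(0.08251887) ≈ 0.287261 ≈ 0.28726.

0.28726


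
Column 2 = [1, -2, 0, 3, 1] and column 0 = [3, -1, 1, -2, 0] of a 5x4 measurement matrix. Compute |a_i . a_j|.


Inner product: 1*3 + -2*-1 + 0*1 + 3*-2 + 1*0
Products: [3, 2, 0, -6, 0]
Sum = -1.
|dot| = 1.

1


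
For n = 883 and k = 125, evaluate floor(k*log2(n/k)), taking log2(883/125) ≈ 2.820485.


log2(n/k) = log2(883/125) ≈ 2.820485.
k*log2(n/k) ≈ 125*2.820485 = 352.560625.
floor(352.560625) = 352.

352


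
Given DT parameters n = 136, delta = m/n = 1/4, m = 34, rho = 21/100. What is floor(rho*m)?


m = 1/4*136 = 34.
rho = 21/100.
rho*m = 21/100*34 = 7.14.
k = floor(7.14) = 7.

7


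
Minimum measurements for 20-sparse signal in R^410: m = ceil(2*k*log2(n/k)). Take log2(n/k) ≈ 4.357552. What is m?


log2(n/k) = log2(410/20) ≈ 4.357552.
2*k*log2(n/k) ≈ 2*20*4.357552 = 174.30208.
m = ceil(174.30208) = 175.

175


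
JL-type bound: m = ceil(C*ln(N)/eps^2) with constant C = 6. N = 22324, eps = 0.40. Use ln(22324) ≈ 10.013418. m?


ln(22324) ≈ 10.013418.
eps^2 = 0.40^2 = 0.16.
C*ln(N)/eps^2 ≈ 6*10.013418/0.16 ≈ 375.5032.
m = ceil(375.5032) = 376.

376


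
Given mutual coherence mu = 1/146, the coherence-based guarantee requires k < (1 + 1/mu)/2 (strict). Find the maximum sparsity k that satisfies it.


1/mu = 146.
1 + 1/mu = 147.
(1 + 1/mu)/2 = 73.5 is not an integer, so k_max = floor(73.5) = 73.

73


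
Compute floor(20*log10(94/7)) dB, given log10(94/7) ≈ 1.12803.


||x||/||e|| = 94/7.
log10(94/7) ≈ 1.12803.
20*log10(||x||/||e||) ≈ 20*1.12803 = 22.5606.
floor(22.5606) = 22.

22


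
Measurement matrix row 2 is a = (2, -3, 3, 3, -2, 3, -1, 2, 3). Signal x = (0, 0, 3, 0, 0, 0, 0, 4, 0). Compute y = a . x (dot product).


Non-zero terms: ['3*3', '2*4']
Products: [9, 8]
y = sum = 17.

17


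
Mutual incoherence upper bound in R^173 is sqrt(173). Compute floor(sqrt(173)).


13^2 = 169 <= 173 < 196 = 14^2, so 13 <= sqrt(173) < 14.
floor(sqrt(173)) = 13.

13


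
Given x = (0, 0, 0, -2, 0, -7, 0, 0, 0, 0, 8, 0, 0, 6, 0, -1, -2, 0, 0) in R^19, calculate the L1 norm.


Non-zero entries: [(3, -2), (5, -7), (10, 8), (13, 6), (15, -1), (16, -2)]
Absolute values: [2, 7, 8, 6, 1, 2]
||x||_1 = sum = 26.

26


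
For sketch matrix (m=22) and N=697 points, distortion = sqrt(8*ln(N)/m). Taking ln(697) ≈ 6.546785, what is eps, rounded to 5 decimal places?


ln(697) ≈ 6.546785.
8*ln(N)/m ≈ 8*6.546785/22 ≈ 2.38064909.
eps = sqrt(2.38064909) ≈ 1.5429352 ≈ 1.54294.

1.54294


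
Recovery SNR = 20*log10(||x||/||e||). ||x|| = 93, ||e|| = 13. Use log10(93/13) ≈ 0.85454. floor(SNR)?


||x||/||e|| = 93/13.
log10(93/13) ≈ 0.85454.
20*log10(||x||/||e||) ≈ 20*0.85454 = 17.0908.
floor(17.0908) = 17.

17


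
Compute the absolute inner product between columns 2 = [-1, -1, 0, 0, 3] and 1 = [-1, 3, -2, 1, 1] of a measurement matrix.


Inner product: -1*-1 + -1*3 + 0*-2 + 0*1 + 3*1
Products: [1, -3, 0, 0, 3]
Sum = 1.
|dot| = 1.

1


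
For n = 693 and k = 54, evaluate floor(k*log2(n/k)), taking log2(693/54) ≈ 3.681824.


log2(n/k) = log2(693/54) ≈ 3.681824.
k*log2(n/k) ≈ 54*3.681824 = 198.818496.
floor(198.818496) = 198.

198


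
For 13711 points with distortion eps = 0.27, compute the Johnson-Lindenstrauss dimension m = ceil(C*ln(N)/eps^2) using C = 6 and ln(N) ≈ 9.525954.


ln(13711) ≈ 9.525954.
eps^2 = 0.27^2 = 0.0729.
C*ln(N)/eps^2 ≈ 6*9.525954/0.0729 ≈ 784.0291.
m = ceil(784.0291) = 785.

785


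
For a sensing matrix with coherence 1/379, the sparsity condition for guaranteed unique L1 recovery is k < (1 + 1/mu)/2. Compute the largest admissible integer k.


1/mu = 379.
1 + 1/mu = 380.
(1 + 1/mu)/2 = 190 is an integer and the inequality is strict, so k_max = 190 - 1 = 189.

189


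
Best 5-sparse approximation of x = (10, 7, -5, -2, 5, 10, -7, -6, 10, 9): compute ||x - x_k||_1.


Sorted |x_i| descending: [10, 10, 10, 9, 7, 7, 6, 5, 5, 2]
Keep top 5: [10, 10, 10, 9, 7]
Tail entries: [7, 6, 5, 5, 2]
L1 error = sum of tail = 25.

25


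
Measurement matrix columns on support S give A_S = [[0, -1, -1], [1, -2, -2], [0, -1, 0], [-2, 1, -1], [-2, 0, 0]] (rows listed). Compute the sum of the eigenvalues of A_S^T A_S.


Sum of eigenvalues of A_S^T A_S = trace(A_S^T A_S) = sum of squared column norms of A_S.
A_S^T A_S diagonal: [9, 7, 6].
trace = 9 + 7 + 6 = 22.

22


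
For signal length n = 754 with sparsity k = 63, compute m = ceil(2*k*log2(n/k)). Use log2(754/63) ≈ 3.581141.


log2(n/k) = log2(754/63) ≈ 3.581141.
2*k*log2(n/k) ≈ 2*63*3.581141 = 451.223766.
m = ceil(451.223766) = 452.

452


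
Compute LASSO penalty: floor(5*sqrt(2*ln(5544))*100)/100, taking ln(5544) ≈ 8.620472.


ln(5544) ≈ 8.620472.
2*ln(n) ≈ 17.240944.
sqrt(2*ln(n)) ≈ sqrt(17.240944) ≈ 4.152222.
lambda ≈ 5*4.152222 = 20.76111.
floor(lambda*100)/100 = 20.76.

20.76


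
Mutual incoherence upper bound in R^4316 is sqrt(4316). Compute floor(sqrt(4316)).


65^2 = 4225 <= 4316 < 4356 = 66^2, so 65 <= sqrt(4316) < 66.
floor(sqrt(4316)) = 65.

65


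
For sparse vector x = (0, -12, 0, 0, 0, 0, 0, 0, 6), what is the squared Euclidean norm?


Non-zero entries: [(1, -12), (8, 6)]
Squares: [144, 36]
||x||_2^2 = sum = 180.

180


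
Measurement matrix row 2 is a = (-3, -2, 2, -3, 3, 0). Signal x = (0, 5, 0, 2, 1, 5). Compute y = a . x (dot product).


Non-zero terms: ['-2*5', '-3*2', '3*1', '0*5']
Products: [-10, -6, 3, 0]
y = sum = -13.

-13


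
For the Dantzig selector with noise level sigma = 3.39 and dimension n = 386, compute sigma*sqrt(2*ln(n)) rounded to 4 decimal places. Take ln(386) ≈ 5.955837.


ln(386) ≈ 5.955837.
2*ln(n) ≈ 11.911674.
sqrt(2*ln(n)) ≈ sqrt(11.911674) ≈ 3.451329.
threshold ≈ 3.39*3.451329 = 11.70000531 ≈ 11.7000.

11.7000


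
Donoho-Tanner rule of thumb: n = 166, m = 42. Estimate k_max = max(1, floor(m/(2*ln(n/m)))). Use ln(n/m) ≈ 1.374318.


n/m = 166/42 = 83/21.
ln(n/m) ≈ 1.374318.
2*ln(n/m) ≈ 2.748636.
m/(2*ln(n/m)) ≈ 42/2.748636 ≈ 15.2803.
floor = 15.
k_max = max(1, 15) = 15.

15


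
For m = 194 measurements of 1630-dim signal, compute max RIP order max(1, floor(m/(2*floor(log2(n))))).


floor(log2(1630)) = 10.
2*10 = 20.
m/(2*floor(log2(n))) = 194/20 ≈ 9.7.
floor = 9.
k = max(1, 9) = 9.

9


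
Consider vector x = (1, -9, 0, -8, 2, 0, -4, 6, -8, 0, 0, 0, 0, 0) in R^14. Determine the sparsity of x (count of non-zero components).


Non-zero positions: [0, 1, 3, 4, 6, 7, 8].
Sparsity = 7.

7


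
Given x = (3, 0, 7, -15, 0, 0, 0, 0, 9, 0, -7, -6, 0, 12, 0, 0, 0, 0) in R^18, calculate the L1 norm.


Non-zero entries: [(0, 3), (2, 7), (3, -15), (8, 9), (10, -7), (11, -6), (13, 12)]
Absolute values: [3, 7, 15, 9, 7, 6, 12]
||x||_1 = sum = 59.

59


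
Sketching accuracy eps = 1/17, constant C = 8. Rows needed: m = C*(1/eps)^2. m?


1/eps = 17.
(1/eps)^2 = 289.
m = 8*289 = 2312.

2312


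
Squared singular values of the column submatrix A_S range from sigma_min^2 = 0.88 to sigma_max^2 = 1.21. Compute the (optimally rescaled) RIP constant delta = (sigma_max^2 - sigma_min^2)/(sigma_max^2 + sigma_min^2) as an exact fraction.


lambda_max - lambda_min = 1.21 - 0.88 = 0.33.
lambda_max + lambda_min = 1.21 + 0.88 = 2.09.
delta = 0.33/2.09 = 33/209 = 3/19.

3/19


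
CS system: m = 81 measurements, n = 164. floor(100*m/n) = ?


100*m/n = 100*81/164 ≈ 49.3902.
floor = 49.

49


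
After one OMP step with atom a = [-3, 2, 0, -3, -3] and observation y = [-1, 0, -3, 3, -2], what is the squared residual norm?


a^T a = 31.
a^T y = 0.
coeff = 0/31 = 0.
||r||^2 = 23.

23


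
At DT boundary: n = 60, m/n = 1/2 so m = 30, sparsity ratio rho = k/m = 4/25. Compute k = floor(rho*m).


m = 1/2*60 = 30.
rho = 4/25.
rho*m = 4/25*30 = 4.8.
k = floor(4.8) = 4.

4


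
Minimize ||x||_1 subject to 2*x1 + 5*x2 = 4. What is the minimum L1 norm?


Axis intercepts:
  x1 = 2, x2 = 0: L1 = 2
  x1 = 0, x2 = 4/5: L1 = 4/5
x* = (0, 4/5)
||x*||_1 = 4/5.

4/5


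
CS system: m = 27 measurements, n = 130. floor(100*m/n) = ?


100*m/n = 100*27/130 ≈ 20.7692.
floor = 20.

20


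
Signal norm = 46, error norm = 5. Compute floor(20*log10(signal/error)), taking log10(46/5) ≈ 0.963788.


||x||/||e|| = 46/5.
log10(46/5) ≈ 0.963788.
20*log10(||x||/||e||) ≈ 20*0.963788 = 19.27576.
floor(19.27576) = 19.

19


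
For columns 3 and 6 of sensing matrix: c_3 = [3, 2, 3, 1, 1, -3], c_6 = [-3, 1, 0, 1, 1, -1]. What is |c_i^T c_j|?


Inner product: 3*-3 + 2*1 + 3*0 + 1*1 + 1*1 + -3*-1
Products: [-9, 2, 0, 1, 1, 3]
Sum = -2.
|dot| = 2.

2


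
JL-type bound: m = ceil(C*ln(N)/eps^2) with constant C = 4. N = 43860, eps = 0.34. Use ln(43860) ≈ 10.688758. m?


ln(43860) ≈ 10.688758.
eps^2 = 0.34^2 = 0.1156.
C*ln(N)/eps^2 ≈ 4*10.688758/0.1156 ≈ 369.8532.
m = ceil(369.8532) = 370.

370


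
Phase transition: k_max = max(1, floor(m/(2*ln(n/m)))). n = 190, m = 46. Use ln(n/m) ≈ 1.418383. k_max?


n/m = 190/46 = 95/23.
ln(n/m) ≈ 1.418383.
2*ln(n/m) ≈ 2.836766.
m/(2*ln(n/m)) ≈ 46/2.836766 ≈ 16.2156.
floor = 16.
k_max = max(1, 16) = 16.

16


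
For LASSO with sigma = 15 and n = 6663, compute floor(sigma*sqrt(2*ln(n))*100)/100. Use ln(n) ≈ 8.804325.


ln(6663) ≈ 8.804325.
2*ln(n) ≈ 17.60865.
sqrt(2*ln(n)) ≈ sqrt(17.60865) ≈ 4.196266.
lambda ≈ 15*4.196266 = 62.94399.
floor(lambda*100)/100 = 62.94.

62.94


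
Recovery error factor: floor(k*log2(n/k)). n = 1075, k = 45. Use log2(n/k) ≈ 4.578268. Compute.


log2(n/k) = log2(1075/45) ≈ 4.578268.
k*log2(n/k) ≈ 45*4.578268 = 206.02206.
floor(206.02206) = 206.

206


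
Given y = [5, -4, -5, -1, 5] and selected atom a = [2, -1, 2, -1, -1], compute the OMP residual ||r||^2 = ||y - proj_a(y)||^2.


a^T a = 11.
a^T y = 0.
coeff = 0/11 = 0.
||r||^2 = 92.

92


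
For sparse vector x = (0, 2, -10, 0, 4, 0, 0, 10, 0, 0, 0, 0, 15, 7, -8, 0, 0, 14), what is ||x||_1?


Non-zero entries: [(1, 2), (2, -10), (4, 4), (7, 10), (12, 15), (13, 7), (14, -8), (17, 14)]
Absolute values: [2, 10, 4, 10, 15, 7, 8, 14]
||x||_1 = sum = 70.

70


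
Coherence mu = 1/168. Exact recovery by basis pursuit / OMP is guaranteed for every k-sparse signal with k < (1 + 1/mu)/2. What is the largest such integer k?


1/mu = 168.
1 + 1/mu = 169.
(1 + 1/mu)/2 = 84.5 is not an integer, so k_max = floor(84.5) = 84.

84


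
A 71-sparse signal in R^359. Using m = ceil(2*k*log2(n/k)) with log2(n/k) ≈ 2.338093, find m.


log2(n/k) = log2(359/71) ≈ 2.338093.
2*k*log2(n/k) ≈ 2*71*2.338093 = 332.009206.
m = ceil(332.009206) = 333.

333


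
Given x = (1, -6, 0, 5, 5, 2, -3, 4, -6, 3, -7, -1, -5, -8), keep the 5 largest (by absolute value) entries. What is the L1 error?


Sorted |x_i| descending: [8, 7, 6, 6, 5, 5, 5, 4, 3, 3, 2, 1, 1, 0]
Keep top 5: [8, 7, 6, 6, 5]
Tail entries: [5, 5, 4, 3, 3, 2, 1, 1, 0]
L1 error = sum of tail = 24.

24


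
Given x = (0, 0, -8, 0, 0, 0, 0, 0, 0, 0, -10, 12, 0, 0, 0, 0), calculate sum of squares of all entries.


Non-zero entries: [(2, -8), (10, -10), (11, 12)]
Squares: [64, 100, 144]
||x||_2^2 = sum = 308.

308


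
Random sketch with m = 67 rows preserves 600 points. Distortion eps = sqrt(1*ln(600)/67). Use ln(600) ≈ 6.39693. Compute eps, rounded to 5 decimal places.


ln(600) ≈ 6.39693.
1*ln(N)/m ≈ 1*6.39693/67 ≈ 0.09547657.
eps = sqrt(0.09547657) ≈ 0.3089928 ≈ 0.30899.

0.30899


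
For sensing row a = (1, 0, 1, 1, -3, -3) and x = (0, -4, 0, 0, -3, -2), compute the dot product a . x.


Non-zero terms: ['0*-4', '-3*-3', '-3*-2']
Products: [0, 9, 6]
y = sum = 15.

15


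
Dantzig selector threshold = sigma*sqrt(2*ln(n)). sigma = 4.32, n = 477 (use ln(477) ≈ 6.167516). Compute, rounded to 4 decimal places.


ln(477) ≈ 6.167516.
2*ln(n) ≈ 12.335032.
sqrt(2*ln(n)) ≈ sqrt(12.335032) ≈ 3.512126.
threshold ≈ 4.32*3.512126 = 15.17238432 ≈ 15.1724.

15.1724


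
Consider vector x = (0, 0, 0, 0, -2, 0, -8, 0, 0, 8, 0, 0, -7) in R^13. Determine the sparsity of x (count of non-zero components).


Non-zero positions: [4, 6, 9, 12].
Sparsity = 4.

4


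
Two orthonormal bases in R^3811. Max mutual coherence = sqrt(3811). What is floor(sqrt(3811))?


61^2 = 3721 <= 3811 < 3844 = 62^2, so 61 <= sqrt(3811) < 62.
floor(sqrt(3811)) = 61.

61


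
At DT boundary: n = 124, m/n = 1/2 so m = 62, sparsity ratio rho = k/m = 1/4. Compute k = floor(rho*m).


m = 1/2*124 = 62.
rho = 1/4.
rho*m = 1/4*62 = 15.5.
k = floor(15.5) = 15.

15


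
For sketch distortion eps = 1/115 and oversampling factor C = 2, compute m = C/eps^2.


1/eps = 115.
(1/eps)^2 = 13225.
m = 2*13225 = 26450.

26450


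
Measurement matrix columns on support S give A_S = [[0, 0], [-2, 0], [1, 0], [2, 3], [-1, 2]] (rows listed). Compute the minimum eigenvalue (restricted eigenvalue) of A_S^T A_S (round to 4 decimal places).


A_S^T A_S = [[10, 4], [4, 13]].
trace = 23.
det = 114.
disc = trace^2 - 4*det = 529 - 4*114 = 73.
sqrt(73) ≈ 8.544004.
lam_min = (23 - sqrt(73))/2 ≈ (23 - 8.544004)/2 = 7.227998 ≈ 7.2280.

7.2280


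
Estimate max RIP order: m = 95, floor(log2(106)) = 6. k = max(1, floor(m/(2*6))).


floor(log2(106)) = 6.
2*6 = 12.
m/(2*floor(log2(n))) = 95/12 ≈ 7.9167.
floor = 7.
k = max(1, 7) = 7.

7


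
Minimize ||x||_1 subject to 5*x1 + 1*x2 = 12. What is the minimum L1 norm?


Axis intercepts:
  x1 = 12/5, x2 = 0: L1 = 12/5
  x1 = 0, x2 = 12: L1 = 12
x* = (12/5, 0)
||x*||_1 = 12/5.

12/5


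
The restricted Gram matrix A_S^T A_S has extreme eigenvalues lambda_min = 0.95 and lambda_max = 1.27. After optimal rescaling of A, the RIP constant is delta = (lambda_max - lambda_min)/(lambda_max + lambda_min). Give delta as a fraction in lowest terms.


lambda_max - lambda_min = 1.27 - 0.95 = 0.32.
lambda_max + lambda_min = 1.27 + 0.95 = 2.22.
delta = 0.32/2.22 = 32/222 = 16/111.

16/111


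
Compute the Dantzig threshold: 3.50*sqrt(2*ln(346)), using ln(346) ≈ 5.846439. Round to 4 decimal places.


ln(346) ≈ 5.846439.
2*ln(n) ≈ 11.692878.
sqrt(2*ln(n)) ≈ sqrt(11.692878) ≈ 3.419485.
threshold ≈ 3.50*3.419485 = 11.9681975 ≈ 11.9682.

11.9682


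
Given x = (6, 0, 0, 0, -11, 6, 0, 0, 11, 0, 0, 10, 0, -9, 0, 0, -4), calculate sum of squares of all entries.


Non-zero entries: [(0, 6), (4, -11), (5, 6), (8, 11), (11, 10), (13, -9), (16, -4)]
Squares: [36, 121, 36, 121, 100, 81, 16]
||x||_2^2 = sum = 511.

511


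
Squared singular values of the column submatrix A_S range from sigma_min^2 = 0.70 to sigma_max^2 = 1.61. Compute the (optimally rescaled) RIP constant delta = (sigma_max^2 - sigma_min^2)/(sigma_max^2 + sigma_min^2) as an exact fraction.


lambda_max - lambda_min = 1.61 - 0.70 = 0.91.
lambda_max + lambda_min = 1.61 + 0.70 = 2.31.
delta = 0.91/2.31 = 91/231 = 13/33.

13/33


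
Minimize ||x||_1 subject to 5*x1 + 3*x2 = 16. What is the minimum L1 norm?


Axis intercepts:
  x1 = 16/5, x2 = 0: L1 = 16/5
  x1 = 0, x2 = 16/3: L1 = 16/3
x* = (16/5, 0)
||x*||_1 = 16/5.

16/5


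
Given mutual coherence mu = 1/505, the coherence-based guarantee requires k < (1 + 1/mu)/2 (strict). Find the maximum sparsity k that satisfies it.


1/mu = 505.
1 + 1/mu = 506.
(1 + 1/mu)/2 = 253 is an integer and the inequality is strict, so k_max = 253 - 1 = 252.

252


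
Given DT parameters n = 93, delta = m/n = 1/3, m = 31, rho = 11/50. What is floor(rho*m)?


m = 1/3*93 = 31.
rho = 11/50.
rho*m = 11/50*31 = 6.82.
k = floor(6.82) = 6.

6


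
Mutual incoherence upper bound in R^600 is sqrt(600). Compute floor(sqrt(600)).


24^2 = 576 <= 600 < 625 = 25^2, so 24 <= sqrt(600) < 25.
floor(sqrt(600)) = 24.

24


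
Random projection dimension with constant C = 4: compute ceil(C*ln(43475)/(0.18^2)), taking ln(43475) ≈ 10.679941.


ln(43475) ≈ 10.679941.
eps^2 = 0.18^2 = 0.0324.
C*ln(N)/eps^2 ≈ 4*10.679941/0.0324 ≈ 1318.5112.
m = ceil(1318.5112) = 1319.

1319


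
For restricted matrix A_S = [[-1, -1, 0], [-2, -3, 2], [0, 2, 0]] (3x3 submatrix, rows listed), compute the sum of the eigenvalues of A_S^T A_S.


Sum of eigenvalues of A_S^T A_S = trace(A_S^T A_S) = sum of squared column norms of A_S.
A_S^T A_S diagonal: [5, 14, 4].
trace = 5 + 14 + 4 = 23.

23


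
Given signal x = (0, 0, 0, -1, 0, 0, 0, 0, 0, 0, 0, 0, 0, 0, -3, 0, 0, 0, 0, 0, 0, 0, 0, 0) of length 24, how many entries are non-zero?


Non-zero positions: [3, 14].
Sparsity = 2.

2


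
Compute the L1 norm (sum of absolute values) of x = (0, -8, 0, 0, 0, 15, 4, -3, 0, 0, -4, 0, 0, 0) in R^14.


Non-zero entries: [(1, -8), (5, 15), (6, 4), (7, -3), (10, -4)]
Absolute values: [8, 15, 4, 3, 4]
||x||_1 = sum = 34.

34


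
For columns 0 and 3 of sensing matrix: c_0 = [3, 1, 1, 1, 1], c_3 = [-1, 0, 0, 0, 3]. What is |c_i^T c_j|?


Inner product: 3*-1 + 1*0 + 1*0 + 1*0 + 1*3
Products: [-3, 0, 0, 0, 3]
Sum = 0.
|dot| = 0.

0


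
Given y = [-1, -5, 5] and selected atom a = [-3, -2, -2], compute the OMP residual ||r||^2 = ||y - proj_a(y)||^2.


a^T a = 17.
a^T y = 3.
coeff = 3/17 = 3/17.
||r||^2 = 858/17.

858/17


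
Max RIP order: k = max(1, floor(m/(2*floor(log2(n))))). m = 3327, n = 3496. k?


floor(log2(3496)) = 11.
2*11 = 22.
m/(2*floor(log2(n))) = 3327/22 ≈ 151.2273.
floor = 151.
k = max(1, 151) = 151.

151


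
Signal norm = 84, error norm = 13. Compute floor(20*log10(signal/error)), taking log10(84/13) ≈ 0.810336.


||x||/||e|| = 84/13.
log10(84/13) ≈ 0.810336.
20*log10(||x||/||e||) ≈ 20*0.810336 = 16.20672.
floor(16.20672) = 16.

16


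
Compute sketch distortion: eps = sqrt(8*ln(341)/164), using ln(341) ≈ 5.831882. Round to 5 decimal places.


ln(341) ≈ 5.831882.
8*ln(N)/m ≈ 8*5.831882/164 ≈ 0.28448205.
eps = sqrt(0.28448205) ≈ 0.5333686 ≈ 0.53337.

0.53337


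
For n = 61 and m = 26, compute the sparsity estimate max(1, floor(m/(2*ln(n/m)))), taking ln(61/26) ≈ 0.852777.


n/m = 61/26.
ln(n/m) ≈ 0.852777.
2*ln(n/m) ≈ 1.705554.
m/(2*ln(n/m)) ≈ 26/1.705554 ≈ 15.2443.
floor = 15.
k_max = max(1, 15) = 15.

15


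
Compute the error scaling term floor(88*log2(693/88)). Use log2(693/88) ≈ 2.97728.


log2(n/k) = log2(693/88) ≈ 2.97728.
k*log2(n/k) ≈ 88*2.97728 = 262.00064.
floor(262.00064) = 262.

262


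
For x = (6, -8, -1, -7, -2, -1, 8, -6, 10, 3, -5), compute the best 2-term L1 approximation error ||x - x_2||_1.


Sorted |x_i| descending: [10, 8, 8, 7, 6, 6, 5, 3, 2, 1, 1]
Keep top 2: [10, 8]
Tail entries: [8, 7, 6, 6, 5, 3, 2, 1, 1]
L1 error = sum of tail = 39.

39


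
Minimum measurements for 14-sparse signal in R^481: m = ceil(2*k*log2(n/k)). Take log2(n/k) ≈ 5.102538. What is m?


log2(n/k) = log2(481/14) ≈ 5.102538.
2*k*log2(n/k) ≈ 2*14*5.102538 = 142.871064.
m = ceil(142.871064) = 143.

143


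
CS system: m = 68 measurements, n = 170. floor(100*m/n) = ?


100*m/n = 100*68/170 ≈ 40.0.
floor = 40.

40


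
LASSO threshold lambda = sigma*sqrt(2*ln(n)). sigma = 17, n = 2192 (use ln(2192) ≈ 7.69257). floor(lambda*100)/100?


ln(2192) ≈ 7.69257.
2*ln(n) ≈ 15.38514.
sqrt(2*ln(n)) ≈ sqrt(15.38514) ≈ 3.92239.
lambda ≈ 17*3.92239 = 66.68063.
floor(lambda*100)/100 = 66.68.

66.68


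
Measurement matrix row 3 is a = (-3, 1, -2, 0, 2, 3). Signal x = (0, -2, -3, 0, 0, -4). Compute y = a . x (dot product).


Non-zero terms: ['1*-2', '-2*-3', '3*-4']
Products: [-2, 6, -12]
y = sum = -8.

-8


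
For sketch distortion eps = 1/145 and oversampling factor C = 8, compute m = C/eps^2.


1/eps = 145.
(1/eps)^2 = 21025.
m = 8*21025 = 168200.

168200


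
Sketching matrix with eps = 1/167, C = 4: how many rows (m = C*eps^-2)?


1/eps = 167.
(1/eps)^2 = 27889.
m = 4*27889 = 111556.

111556


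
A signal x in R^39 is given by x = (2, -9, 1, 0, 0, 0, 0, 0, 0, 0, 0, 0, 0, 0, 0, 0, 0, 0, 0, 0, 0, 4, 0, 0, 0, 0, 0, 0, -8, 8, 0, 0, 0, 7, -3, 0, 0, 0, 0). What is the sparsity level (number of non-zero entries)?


Non-zero positions: [0, 1, 2, 21, 28, 29, 33, 34].
Sparsity = 8.

8


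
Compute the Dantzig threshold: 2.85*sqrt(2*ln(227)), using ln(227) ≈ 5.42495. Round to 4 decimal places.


ln(227) ≈ 5.42495.
2*ln(n) ≈ 10.8499.
sqrt(2*ln(n)) ≈ sqrt(10.8499) ≈ 3.293919.
threshold ≈ 2.85*3.293919 = 9.38766915 ≈ 9.3877.

9.3877


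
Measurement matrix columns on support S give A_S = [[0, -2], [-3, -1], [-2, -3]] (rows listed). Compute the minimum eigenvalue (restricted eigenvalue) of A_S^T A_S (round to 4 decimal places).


A_S^T A_S = [[13, 9], [9, 14]].
trace = 27.
det = 101.
disc = trace^2 - 4*det = 729 - 4*101 = 325.
sqrt(325) ≈ 18.027756.
lam_min = (27 - sqrt(325))/2 ≈ (27 - 18.027756)/2 = 4.486122 ≈ 4.4861.

4.4861


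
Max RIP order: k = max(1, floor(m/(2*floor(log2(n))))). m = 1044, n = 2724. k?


floor(log2(2724)) = 11.
2*11 = 22.
m/(2*floor(log2(n))) = 1044/22 ≈ 47.4545.
floor = 47.
k = max(1, 47) = 47.

47


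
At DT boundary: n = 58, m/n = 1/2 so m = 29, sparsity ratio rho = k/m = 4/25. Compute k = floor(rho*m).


m = 1/2*58 = 29.
rho = 4/25.
rho*m = 4/25*29 = 4.64.
k = floor(4.64) = 4.

4


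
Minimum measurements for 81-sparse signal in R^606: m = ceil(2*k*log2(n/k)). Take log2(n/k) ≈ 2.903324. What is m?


log2(n/k) = log2(606/81) ≈ 2.903324.
2*k*log2(n/k) ≈ 2*81*2.903324 = 470.338488.
m = ceil(470.338488) = 471.

471


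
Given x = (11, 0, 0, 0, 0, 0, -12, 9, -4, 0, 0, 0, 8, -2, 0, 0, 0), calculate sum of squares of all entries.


Non-zero entries: [(0, 11), (6, -12), (7, 9), (8, -4), (12, 8), (13, -2)]
Squares: [121, 144, 81, 16, 64, 4]
||x||_2^2 = sum = 430.

430


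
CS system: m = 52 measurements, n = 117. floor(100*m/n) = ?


100*m/n = 100*52/117 ≈ 44.4444.
floor = 44.

44


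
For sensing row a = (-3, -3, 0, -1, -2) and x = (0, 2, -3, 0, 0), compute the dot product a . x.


Non-zero terms: ['-3*2', '0*-3']
Products: [-6, 0]
y = sum = -6.

-6


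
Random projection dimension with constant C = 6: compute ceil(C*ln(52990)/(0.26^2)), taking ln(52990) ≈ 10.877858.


ln(52990) ≈ 10.877858.
eps^2 = 0.26^2 = 0.0676.
C*ln(N)/eps^2 ≈ 6*10.877858/0.0676 ≈ 965.4904.
m = ceil(965.4904) = 966.

966


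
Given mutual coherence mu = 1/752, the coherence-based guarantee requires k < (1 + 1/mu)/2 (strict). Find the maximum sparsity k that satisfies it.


1/mu = 752.
1 + 1/mu = 753.
(1 + 1/mu)/2 = 376.5 is not an integer, so k_max = floor(376.5) = 376.

376


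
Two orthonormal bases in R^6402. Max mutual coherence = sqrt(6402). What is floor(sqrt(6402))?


80^2 = 6400 <= 6402 < 6561 = 81^2, so 80 <= sqrt(6402) < 81.
floor(sqrt(6402)) = 80.

80


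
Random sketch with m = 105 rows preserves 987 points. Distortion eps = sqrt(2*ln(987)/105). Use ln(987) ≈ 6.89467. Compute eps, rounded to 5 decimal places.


ln(987) ≈ 6.89467.
2*ln(N)/m ≈ 2*6.89467/105 ≈ 0.13132705.
eps = sqrt(0.13132705) ≈ 0.3623907 ≈ 0.36239.

0.36239


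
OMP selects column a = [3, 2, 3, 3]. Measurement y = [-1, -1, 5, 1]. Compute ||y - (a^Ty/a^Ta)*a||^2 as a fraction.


a^T a = 31.
a^T y = 13.
coeff = 13/31 = 13/31.
||r||^2 = 699/31.

699/31


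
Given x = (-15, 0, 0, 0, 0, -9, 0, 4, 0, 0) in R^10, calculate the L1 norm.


Non-zero entries: [(0, -15), (5, -9), (7, 4)]
Absolute values: [15, 9, 4]
||x||_1 = sum = 28.

28


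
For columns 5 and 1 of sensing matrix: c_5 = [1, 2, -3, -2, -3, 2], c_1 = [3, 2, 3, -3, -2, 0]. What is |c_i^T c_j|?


Inner product: 1*3 + 2*2 + -3*3 + -2*-3 + -3*-2 + 2*0
Products: [3, 4, -9, 6, 6, 0]
Sum = 10.
|dot| = 10.

10


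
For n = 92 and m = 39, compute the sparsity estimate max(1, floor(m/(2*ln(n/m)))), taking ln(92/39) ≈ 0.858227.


n/m = 92/39.
ln(n/m) ≈ 0.858227.
2*ln(n/m) ≈ 1.716454.
m/(2*ln(n/m)) ≈ 39/1.716454 ≈ 22.7213.
floor = 22.
k_max = max(1, 22) = 22.

22


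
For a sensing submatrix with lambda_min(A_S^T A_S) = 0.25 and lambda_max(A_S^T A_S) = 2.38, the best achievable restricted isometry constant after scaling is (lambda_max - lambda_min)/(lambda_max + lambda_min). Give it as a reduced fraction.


lambda_max - lambda_min = 2.38 - 0.25 = 2.13.
lambda_max + lambda_min = 2.38 + 0.25 = 2.63.
delta = 2.13/2.63 = 213/263.

213/263


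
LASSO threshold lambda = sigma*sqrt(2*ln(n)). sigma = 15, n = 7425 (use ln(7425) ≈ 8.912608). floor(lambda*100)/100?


ln(7425) ≈ 8.912608.
2*ln(n) ≈ 17.825216.
sqrt(2*ln(n)) ≈ sqrt(17.825216) ≈ 4.221992.
lambda ≈ 15*4.221992 = 63.32988.
floor(lambda*100)/100 = 63.32.

63.32


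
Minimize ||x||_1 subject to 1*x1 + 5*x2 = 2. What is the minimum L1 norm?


Axis intercepts:
  x1 = 2, x2 = 0: L1 = 2
  x1 = 0, x2 = 2/5: L1 = 2/5
x* = (0, 2/5)
||x*||_1 = 2/5.

2/5


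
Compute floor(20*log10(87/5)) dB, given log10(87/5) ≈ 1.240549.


||x||/||e|| = 87/5.
log10(87/5) ≈ 1.240549.
20*log10(||x||/||e||) ≈ 20*1.240549 = 24.81098.
floor(24.81098) = 24.

24


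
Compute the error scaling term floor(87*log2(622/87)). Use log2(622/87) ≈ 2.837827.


log2(n/k) = log2(622/87) ≈ 2.837827.
k*log2(n/k) ≈ 87*2.837827 = 246.890949.
floor(246.890949) = 246.

246


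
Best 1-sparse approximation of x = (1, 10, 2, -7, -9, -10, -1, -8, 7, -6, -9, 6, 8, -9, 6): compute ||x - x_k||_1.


Sorted |x_i| descending: [10, 10, 9, 9, 9, 8, 8, 7, 7, 6, 6, 6, 2, 1, 1]
Keep top 1: [10]
Tail entries: [10, 9, 9, 9, 8, 8, 7, 7, 6, 6, 6, 2, 1, 1]
L1 error = sum of tail = 89.

89


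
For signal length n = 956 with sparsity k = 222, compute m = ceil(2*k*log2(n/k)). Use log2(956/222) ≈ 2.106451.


log2(n/k) = log2(956/222) ≈ 2.106451.
2*k*log2(n/k) ≈ 2*222*2.106451 = 935.264244.
m = ceil(935.264244) = 936.

936


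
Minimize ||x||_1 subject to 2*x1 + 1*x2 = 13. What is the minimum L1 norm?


Axis intercepts:
  x1 = 13/2, x2 = 0: L1 = 13/2
  x1 = 0, x2 = 13: L1 = 13
x* = (13/2, 0)
||x*||_1 = 13/2.

13/2


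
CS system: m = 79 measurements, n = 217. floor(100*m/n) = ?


100*m/n = 100*79/217 ≈ 36.4055.
floor = 36.

36


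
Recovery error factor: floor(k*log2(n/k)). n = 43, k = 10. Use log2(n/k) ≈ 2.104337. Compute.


log2(n/k) = log2(43/10) ≈ 2.104337.
k*log2(n/k) ≈ 10*2.104337 = 21.04337.
floor(21.04337) = 21.

21


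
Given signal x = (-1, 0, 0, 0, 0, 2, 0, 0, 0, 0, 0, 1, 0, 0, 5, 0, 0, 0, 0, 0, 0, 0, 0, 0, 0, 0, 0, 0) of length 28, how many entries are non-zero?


Non-zero positions: [0, 5, 11, 14].
Sparsity = 4.

4


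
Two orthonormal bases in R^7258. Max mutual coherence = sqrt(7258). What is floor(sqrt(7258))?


85^2 = 7225 <= 7258 < 7396 = 86^2, so 85 <= sqrt(7258) < 86.
floor(sqrt(7258)) = 85.

85


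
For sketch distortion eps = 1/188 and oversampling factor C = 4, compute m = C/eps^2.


1/eps = 188.
(1/eps)^2 = 35344.
m = 4*35344 = 141376.

141376


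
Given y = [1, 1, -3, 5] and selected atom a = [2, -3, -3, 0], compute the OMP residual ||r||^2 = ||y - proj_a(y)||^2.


a^T a = 22.
a^T y = 8.
coeff = 8/22 = 4/11.
||r||^2 = 364/11.

364/11


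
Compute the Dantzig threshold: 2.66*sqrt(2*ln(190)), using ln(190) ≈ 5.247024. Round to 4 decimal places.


ln(190) ≈ 5.247024.
2*ln(n) ≈ 10.494048.
sqrt(2*ln(n)) ≈ sqrt(10.494048) ≈ 3.239452.
threshold ≈ 2.66*3.239452 = 8.61694232 ≈ 8.6169.

8.6169


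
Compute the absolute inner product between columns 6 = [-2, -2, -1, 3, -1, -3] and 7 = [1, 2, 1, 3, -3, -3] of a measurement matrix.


Inner product: -2*1 + -2*2 + -1*1 + 3*3 + -1*-3 + -3*-3
Products: [-2, -4, -1, 9, 3, 9]
Sum = 14.
|dot| = 14.

14


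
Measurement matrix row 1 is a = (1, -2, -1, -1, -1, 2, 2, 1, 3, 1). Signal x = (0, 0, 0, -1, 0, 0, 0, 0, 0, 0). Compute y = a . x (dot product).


Non-zero terms: ['-1*-1']
Products: [1]
y = sum = 1.

1


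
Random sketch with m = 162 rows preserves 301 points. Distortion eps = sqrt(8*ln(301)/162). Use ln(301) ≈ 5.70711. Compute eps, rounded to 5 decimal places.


ln(301) ≈ 5.70711.
8*ln(N)/m ≈ 8*5.70711/162 ≈ 0.28183259.
eps = sqrt(0.28183259) ≈ 0.5308791 ≈ 0.53088.

0.53088


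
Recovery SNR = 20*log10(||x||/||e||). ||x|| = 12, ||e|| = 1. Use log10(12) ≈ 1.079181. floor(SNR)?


||x||/||e|| = 12/1 = 12.
log10(12) ≈ 1.079181.
20*log10(||x||/||e||) ≈ 20*1.079181 = 21.58362.
floor(21.58362) = 21.

21


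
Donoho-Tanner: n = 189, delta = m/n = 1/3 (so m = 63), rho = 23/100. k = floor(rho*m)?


m = 1/3*189 = 63.
rho = 23/100.
rho*m = 23/100*63 = 14.49.
k = floor(14.49) = 14.

14


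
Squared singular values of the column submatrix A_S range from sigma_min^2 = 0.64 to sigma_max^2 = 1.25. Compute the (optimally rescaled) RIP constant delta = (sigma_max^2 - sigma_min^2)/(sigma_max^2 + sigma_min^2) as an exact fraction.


lambda_max - lambda_min = 1.25 - 0.64 = 0.61.
lambda_max + lambda_min = 1.25 + 0.64 = 1.89.
delta = 0.61/1.89 = 61/189.

61/189


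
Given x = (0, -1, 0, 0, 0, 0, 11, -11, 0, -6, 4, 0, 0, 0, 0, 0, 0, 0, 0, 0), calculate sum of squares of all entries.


Non-zero entries: [(1, -1), (6, 11), (7, -11), (9, -6), (10, 4)]
Squares: [1, 121, 121, 36, 16]
||x||_2^2 = sum = 295.

295


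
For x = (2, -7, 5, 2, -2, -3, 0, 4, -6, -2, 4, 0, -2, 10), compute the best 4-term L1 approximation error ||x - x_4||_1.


Sorted |x_i| descending: [10, 7, 6, 5, 4, 4, 3, 2, 2, 2, 2, 2, 0, 0]
Keep top 4: [10, 7, 6, 5]
Tail entries: [4, 4, 3, 2, 2, 2, 2, 2, 0, 0]
L1 error = sum of tail = 21.

21


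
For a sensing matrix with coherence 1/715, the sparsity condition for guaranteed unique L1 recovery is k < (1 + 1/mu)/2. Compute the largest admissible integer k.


1/mu = 715.
1 + 1/mu = 716.
(1 + 1/mu)/2 = 358 is an integer and the inequality is strict, so k_max = 358 - 1 = 357.

357


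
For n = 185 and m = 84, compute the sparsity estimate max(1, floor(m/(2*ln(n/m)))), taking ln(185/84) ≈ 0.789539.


n/m = 185/84.
ln(n/m) ≈ 0.789539.
2*ln(n/m) ≈ 1.579078.
m/(2*ln(n/m)) ≈ 84/1.579078 ≈ 53.1956.
floor = 53.
k_max = max(1, 53) = 53.

53


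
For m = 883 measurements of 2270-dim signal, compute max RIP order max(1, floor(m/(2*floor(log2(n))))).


floor(log2(2270)) = 11.
2*11 = 22.
m/(2*floor(log2(n))) = 883/22 ≈ 40.1364.
floor = 40.
k = max(1, 40) = 40.

40


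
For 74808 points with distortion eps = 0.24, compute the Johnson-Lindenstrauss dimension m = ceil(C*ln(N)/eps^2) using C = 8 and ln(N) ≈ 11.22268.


ln(74808) ≈ 11.22268.
eps^2 = 0.24^2 = 0.0576.
C*ln(N)/eps^2 ≈ 8*11.22268/0.0576 ≈ 1558.7056.
m = ceil(1558.7056) = 1559.

1559


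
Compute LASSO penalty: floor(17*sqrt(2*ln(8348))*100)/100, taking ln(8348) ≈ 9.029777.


ln(8348) ≈ 9.029777.
2*ln(n) ≈ 18.059554.
sqrt(2*ln(n)) ≈ sqrt(18.059554) ≈ 4.249653.
lambda ≈ 17*4.249653 = 72.244101.
floor(lambda*100)/100 = 72.24.

72.24


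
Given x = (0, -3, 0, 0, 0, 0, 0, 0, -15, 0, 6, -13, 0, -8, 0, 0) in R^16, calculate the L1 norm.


Non-zero entries: [(1, -3), (8, -15), (10, 6), (11, -13), (13, -8)]
Absolute values: [3, 15, 6, 13, 8]
||x||_1 = sum = 45.

45


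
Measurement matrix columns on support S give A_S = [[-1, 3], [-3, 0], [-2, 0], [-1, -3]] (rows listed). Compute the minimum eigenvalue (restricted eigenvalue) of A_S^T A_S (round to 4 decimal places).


A_S^T A_S = [[15, 0], [0, 18]].
trace = 33.
det = 270.
disc = trace^2 - 4*det = 1089 - 4*270 = 9.
sqrt(9) = 3.
lam_min = (33 - 3)/2 = 15 = 15.0000.

15.0000


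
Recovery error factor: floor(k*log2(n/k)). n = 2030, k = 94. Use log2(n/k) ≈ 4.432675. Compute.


log2(n/k) = log2(2030/94) ≈ 4.432675.
k*log2(n/k) ≈ 94*4.432675 = 416.67145.
floor(416.67145) = 416.

416
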